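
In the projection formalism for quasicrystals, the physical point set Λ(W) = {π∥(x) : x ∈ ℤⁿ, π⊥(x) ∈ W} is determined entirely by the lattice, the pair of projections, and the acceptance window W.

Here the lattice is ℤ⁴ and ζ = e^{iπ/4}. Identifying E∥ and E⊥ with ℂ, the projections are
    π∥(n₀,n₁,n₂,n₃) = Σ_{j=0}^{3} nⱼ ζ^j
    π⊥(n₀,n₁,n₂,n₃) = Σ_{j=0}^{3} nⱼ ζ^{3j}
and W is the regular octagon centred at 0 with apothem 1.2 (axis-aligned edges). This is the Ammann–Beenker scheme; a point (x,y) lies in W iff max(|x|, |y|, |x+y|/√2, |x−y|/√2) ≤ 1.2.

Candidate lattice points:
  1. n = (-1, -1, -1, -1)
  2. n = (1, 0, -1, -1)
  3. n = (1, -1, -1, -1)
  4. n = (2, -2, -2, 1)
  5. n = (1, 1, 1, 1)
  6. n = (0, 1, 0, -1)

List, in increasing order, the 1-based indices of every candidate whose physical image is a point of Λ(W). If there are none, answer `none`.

Internal map: ζ^{3j} for j=0..3 gives (1,0), (−√2/2,√2/2), (0,−1), (√2/2,√2/2).
candidate 1: n = (-1, -1, -1, -1) → π⊥ ≈ (-1.0000, -0.4142); max(|x|,|y|,|x±y|/√2) = 1.0000 ≤ 1.2 ⇒ ∈ W
candidate 2: n = (1, 0, -1, -1) → π⊥ ≈ (+0.2929, +0.2929); max(|x|,|y|,|x±y|/√2) = 0.4142 ≤ 1.2 ⇒ ∈ W
candidate 3: n = (1, -1, -1, -1) → π⊥ ≈ (+1.0000, -0.4142); max(|x|,|y|,|x±y|/√2) = 1.0000 ≤ 1.2 ⇒ ∈ W
candidate 4: n = (2, -2, -2, 1) → π⊥ ≈ (+4.1213, +1.2929); max(|x|,|y|,|x±y|/√2) = 4.1213 > 1.2 ⇒ ∉ W
candidate 5: n = (1, 1, 1, 1) → π⊥ ≈ (+1.0000, +0.4142); max(|x|,|y|,|x±y|/√2) = 1.0000 ≤ 1.2 ⇒ ∈ W
candidate 6: n = (0, 1, 0, -1) → π⊥ ≈ (-1.4142, +0.0000); max(|x|,|y|,|x±y|/√2) = 1.4142 > 1.2 ⇒ ∉ W

1, 2, 3, 5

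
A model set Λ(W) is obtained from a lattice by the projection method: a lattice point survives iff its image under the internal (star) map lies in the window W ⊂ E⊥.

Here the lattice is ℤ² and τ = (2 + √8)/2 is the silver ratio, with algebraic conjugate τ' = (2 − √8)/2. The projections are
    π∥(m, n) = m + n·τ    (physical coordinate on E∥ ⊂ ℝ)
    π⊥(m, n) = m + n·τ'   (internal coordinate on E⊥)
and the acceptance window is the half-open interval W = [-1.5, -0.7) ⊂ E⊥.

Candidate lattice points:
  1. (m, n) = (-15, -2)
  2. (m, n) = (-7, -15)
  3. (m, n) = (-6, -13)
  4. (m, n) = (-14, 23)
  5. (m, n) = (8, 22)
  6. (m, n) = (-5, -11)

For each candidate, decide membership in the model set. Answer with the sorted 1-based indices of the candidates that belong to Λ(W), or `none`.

Numerically τ ≈ 2.4142 and τ' = −1/τ ≈ -0.4142.
[1] lift (-15,-2): star map gives -14.1716; window check -1.5 ≤ -14.1716 < -0.7 is false → out
[2] lift (-7,-15): star map gives -0.7868; window check -1.5 ≤ -0.7868 < -0.7 is true → IN Λ
[3] lift (-6,-13): star map gives -0.6152; window check -1.5 ≤ -0.6152 < -0.7 is false → out
[4] lift (-14,23): star map gives -23.5269; window check -1.5 ≤ -23.5269 < -0.7 is false → out
[5] lift (8,22): star map gives -1.1127; window check -1.5 ≤ -1.1127 < -0.7 is true → IN Λ
[6] lift (-5,-11): star map gives -0.4437; window check -1.5 ≤ -0.4437 < -0.7 is false → out

2, 5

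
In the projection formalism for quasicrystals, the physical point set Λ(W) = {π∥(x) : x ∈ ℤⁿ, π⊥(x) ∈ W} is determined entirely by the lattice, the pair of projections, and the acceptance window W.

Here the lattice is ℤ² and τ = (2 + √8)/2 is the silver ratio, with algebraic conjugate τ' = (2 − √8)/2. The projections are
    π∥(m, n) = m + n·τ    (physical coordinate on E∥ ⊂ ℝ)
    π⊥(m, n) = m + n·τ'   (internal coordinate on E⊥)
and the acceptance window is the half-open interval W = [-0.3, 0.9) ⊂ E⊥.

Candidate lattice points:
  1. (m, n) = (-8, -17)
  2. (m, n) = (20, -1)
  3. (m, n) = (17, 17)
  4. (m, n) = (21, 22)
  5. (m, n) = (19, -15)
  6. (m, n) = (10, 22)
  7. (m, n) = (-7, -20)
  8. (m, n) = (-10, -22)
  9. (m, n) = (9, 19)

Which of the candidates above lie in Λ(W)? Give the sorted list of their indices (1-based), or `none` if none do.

6

Numerically τ ≈ 2.4142 and τ' = −1/τ ≈ -0.4142.
[1] lift (-8,-17): star map gives -0.9584; window check -0.3 ≤ -0.9584 < 0.9 is false → out
[2] lift (20,-1): star map gives 20.4142; window check -0.3 ≤ 20.4142 < 0.9 is false → out
[3] lift (17,17): star map gives 9.9584; window check -0.3 ≤ 9.9584 < 0.9 is false → out
[4] lift (21,22): star map gives 11.8873; window check -0.3 ≤ 11.8873 < 0.9 is false → out
[5] lift (19,-15): star map gives 25.2132; window check -0.3 ≤ 25.2132 < 0.9 is false → out
[6] lift (10,22): star map gives 0.8873; window check -0.3 ≤ 0.8873 < 0.9 is true → IN Λ
[7] lift (-7,-20): star map gives 1.2843; window check -0.3 ≤ 1.2843 < 0.9 is false → out
[8] lift (-10,-22): star map gives -0.8873; window check -0.3 ≤ -0.8873 < 0.9 is false → out
[9] lift (9,19): star map gives 1.1299; window check -0.3 ≤ 1.1299 < 0.9 is false → out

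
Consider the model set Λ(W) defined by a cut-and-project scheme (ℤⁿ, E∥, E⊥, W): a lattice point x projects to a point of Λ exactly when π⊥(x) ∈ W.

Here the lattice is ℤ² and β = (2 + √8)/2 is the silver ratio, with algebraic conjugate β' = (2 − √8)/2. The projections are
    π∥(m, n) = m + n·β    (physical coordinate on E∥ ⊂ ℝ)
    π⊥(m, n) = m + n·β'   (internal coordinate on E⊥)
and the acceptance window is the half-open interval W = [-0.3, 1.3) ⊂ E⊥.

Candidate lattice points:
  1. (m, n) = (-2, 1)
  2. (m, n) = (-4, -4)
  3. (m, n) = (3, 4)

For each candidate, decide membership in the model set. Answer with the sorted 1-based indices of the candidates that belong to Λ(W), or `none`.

none

β' = (2−√8)/2 ≈ -0.414214.
[1] lift (-2,1): star map gives -2.414214; window check -0.3 ≤ -2.414214 < 1.3 is false → out
[2] lift (-4,-4): star map gives -2.343146; window check -0.3 ≤ -2.343146 < 1.3 is false → out
[3] lift (3,4): star map gives 1.343146; window check -0.3 ≤ 1.343146 < 1.3 is false → out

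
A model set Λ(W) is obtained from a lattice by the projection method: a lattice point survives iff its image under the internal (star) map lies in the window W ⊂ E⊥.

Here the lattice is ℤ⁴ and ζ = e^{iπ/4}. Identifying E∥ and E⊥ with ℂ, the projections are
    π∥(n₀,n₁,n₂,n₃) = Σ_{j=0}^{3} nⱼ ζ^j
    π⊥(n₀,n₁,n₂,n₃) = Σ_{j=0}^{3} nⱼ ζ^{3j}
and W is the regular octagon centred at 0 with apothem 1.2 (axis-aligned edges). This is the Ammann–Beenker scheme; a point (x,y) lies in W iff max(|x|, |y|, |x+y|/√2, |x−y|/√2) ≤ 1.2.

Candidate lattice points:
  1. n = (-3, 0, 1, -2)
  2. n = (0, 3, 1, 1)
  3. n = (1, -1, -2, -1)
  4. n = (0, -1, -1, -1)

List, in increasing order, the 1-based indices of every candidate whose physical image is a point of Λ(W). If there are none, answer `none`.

3, 4

Internal map: ζ^{3j} for j=0..3 gives (1,0), (−√2/2,√2/2), (0,−1), (√2/2,√2/2).
candidate 1: n = (-3, 0, 1, -2) → π⊥ ≈ (-4.41421, -2.41421); max(|x|,|y|,|x±y|/√2) = 4.82843 > 1.2 ⇒ ∉ W
candidate 2: n = (0, 3, 1, 1) → π⊥ ≈ (-1.41421, +1.82843); max(|x|,|y|,|x±y|/√2) = 2.29289 > 1.2 ⇒ ∉ W
candidate 3: n = (1, -1, -2, -1) → π⊥ ≈ (+1.00000, +0.58579); max(|x|,|y|,|x±y|/√2) = 1.12132 ≤ 1.2 ⇒ ∈ W
candidate 4: n = (0, -1, -1, -1) → π⊥ ≈ (+0.00000, -0.41421); max(|x|,|y|,|x±y|/√2) = 0.41421 ≤ 1.2 ⇒ ∈ W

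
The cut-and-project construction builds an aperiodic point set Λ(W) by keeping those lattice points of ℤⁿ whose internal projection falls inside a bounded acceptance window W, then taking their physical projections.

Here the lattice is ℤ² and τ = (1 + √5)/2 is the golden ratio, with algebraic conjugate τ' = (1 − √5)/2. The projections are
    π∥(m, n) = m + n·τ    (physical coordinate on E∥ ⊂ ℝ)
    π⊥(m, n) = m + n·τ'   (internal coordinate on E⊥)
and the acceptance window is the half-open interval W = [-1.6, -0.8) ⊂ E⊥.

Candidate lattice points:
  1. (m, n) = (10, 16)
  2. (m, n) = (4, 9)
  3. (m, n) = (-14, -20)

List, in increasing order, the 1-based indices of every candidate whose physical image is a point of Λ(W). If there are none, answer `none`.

τ' = (1−√5)/2 ≈ -0.6180.
[1] lift (10,16): star map gives 0.1115; window check -1.6 ≤ 0.1115 < -0.8 is false → out
[2] lift (4,9): star map gives -1.5623; window check -1.6 ≤ -1.5623 < -0.8 is true → IN Λ
[3] lift (-14,-20): star map gives -1.6393; window check -1.6 ≤ -1.6393 < -0.8 is false → out

2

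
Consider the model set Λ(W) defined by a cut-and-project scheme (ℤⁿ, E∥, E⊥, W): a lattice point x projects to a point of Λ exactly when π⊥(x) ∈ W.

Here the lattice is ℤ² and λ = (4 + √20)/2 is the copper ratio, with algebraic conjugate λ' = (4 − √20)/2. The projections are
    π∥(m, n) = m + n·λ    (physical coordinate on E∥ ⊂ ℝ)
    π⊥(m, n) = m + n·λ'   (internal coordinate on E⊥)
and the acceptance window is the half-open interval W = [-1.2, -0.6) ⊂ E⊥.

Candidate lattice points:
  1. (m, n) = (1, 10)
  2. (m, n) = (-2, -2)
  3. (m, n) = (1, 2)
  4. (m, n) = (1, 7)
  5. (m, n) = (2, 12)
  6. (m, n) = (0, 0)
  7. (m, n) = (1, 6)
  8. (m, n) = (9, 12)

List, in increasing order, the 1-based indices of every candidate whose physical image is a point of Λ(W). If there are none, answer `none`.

4, 5

Compute λ' = (4−√20)/2 = -0.236068, so π⊥(m,n) = m -0.236068·n.
#1 (1,10): internal coord 1 + (10)·λ' = -1.360680; -1.360680 ∉ [-1.2, -0.6) → out
#2 (-2,-2): internal coord -2 + (-2)·λ' = -1.527864; -1.527864 ∉ [-1.2, -0.6) → out
#3 (1,2): internal coord 1 + (2)·λ' = +0.527864; +0.527864 ∉ [-1.2, -0.6) → out
#4 (1,7): internal coord 1 + (7)·λ' = -0.652476; -0.652476 ∈ [-1.2, -0.6) → IN Λ
#5 (2,12): internal coord 2 + (12)·λ' = -0.832816; -0.832816 ∈ [-1.2, -0.6) → IN Λ
#6 (0,0): internal coord 0 + (0)·λ' = +0.000000; +0.000000 ∉ [-1.2, -0.6) → out
#7 (1,6): internal coord 1 + (6)·λ' = -0.416408; -0.416408 ∉ [-1.2, -0.6) → out
#8 (9,12): internal coord 9 + (12)·λ' = +6.167184; +6.167184 ∉ [-1.2, -0.6) → out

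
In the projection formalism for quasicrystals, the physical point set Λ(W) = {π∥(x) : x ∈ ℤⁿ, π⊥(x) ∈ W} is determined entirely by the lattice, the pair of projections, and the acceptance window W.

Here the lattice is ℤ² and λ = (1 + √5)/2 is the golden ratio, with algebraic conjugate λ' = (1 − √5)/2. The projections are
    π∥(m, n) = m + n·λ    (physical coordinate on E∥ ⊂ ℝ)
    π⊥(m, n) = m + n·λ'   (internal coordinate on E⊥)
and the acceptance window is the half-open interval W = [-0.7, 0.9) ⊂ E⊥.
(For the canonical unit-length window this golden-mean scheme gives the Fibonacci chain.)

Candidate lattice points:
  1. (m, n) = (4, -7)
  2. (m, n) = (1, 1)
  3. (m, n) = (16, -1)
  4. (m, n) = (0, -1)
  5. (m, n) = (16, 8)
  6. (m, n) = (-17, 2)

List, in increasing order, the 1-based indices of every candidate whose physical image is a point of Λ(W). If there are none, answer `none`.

λ' = (1−√5)/2 ≈ -0.61803.
#1 (4,-7): internal coord 4 + (-7)·λ' = +8.32624; +8.32624 ∉ [-0.7, 0.9) → out
#2 (1,1): internal coord 1 + (1)·λ' = +0.38197; +0.38197 ∈ [-0.7, 0.9) → IN Λ
#3 (16,-1): internal coord 16 + (-1)·λ' = +16.61803; +16.61803 ∉ [-0.7, 0.9) → out
#4 (0,-1): internal coord 0 + (-1)·λ' = +0.61803; +0.61803 ∈ [-0.7, 0.9) → IN Λ
#5 (16,8): internal coord 16 + (8)·λ' = +11.05573; +11.05573 ∉ [-0.7, 0.9) → out
#6 (-17,2): internal coord -17 + (2)·λ' = -18.23607; -18.23607 ∉ [-0.7, 0.9) → out

2, 4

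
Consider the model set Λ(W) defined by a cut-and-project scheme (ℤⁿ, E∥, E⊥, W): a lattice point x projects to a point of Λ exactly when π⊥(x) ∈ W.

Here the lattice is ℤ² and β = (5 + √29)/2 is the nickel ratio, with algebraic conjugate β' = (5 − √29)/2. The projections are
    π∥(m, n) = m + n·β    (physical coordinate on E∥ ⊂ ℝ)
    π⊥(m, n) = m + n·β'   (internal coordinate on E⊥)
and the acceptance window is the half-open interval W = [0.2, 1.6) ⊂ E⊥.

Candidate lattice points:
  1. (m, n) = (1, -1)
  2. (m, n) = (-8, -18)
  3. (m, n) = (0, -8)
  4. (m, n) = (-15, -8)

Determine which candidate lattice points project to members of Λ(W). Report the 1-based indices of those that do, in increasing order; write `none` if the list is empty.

β' = (5−√29)/2 ≈ -0.19258.
#1 (1,-1): internal coord 1 + (-1)·β' = +1.19258; +1.19258 ∈ [0.2, 1.6) → IN Λ
#2 (-8,-18): internal coord -8 + (-18)·β' = -4.53352; -4.53352 ∉ [0.2, 1.6) → out
#3 (0,-8): internal coord 0 + (-8)·β' = +1.54066; +1.54066 ∈ [0.2, 1.6) → IN Λ
#4 (-15,-8): internal coord -15 + (-8)·β' = -13.45934; -13.45934 ∉ [0.2, 1.6) → out

1, 3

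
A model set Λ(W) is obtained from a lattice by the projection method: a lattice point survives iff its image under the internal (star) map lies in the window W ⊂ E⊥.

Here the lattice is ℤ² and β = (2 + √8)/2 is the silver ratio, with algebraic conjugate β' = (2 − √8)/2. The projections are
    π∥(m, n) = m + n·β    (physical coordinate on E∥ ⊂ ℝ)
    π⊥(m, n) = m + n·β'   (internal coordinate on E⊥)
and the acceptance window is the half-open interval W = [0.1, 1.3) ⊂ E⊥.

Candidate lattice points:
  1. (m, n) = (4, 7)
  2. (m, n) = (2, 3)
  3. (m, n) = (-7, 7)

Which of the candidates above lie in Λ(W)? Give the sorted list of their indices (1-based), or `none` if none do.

1, 2

β' = (2−√8)/2 ≈ -0.414214.
candidate 1: (m,n)=(4,7) → π∥ = 4+7·β ≈ 20.899495, π⊥ = 4+7·β' ≈ 1.100505 ∈ [0.1, 1.3) ⇒ IN Λ
candidate 2: (m,n)=(2,3) → π∥ = 2+3·β ≈ 9.242641, π⊥ = 2+3·β' ≈ 0.757359 ∈ [0.1, 1.3) ⇒ IN Λ
candidate 3: (m,n)=(-7,7) → π∥ = -7+7·β ≈ 9.899495, π⊥ = -7+7·β' ≈ -9.899495 ∉ [0.1, 1.3) ⇒ out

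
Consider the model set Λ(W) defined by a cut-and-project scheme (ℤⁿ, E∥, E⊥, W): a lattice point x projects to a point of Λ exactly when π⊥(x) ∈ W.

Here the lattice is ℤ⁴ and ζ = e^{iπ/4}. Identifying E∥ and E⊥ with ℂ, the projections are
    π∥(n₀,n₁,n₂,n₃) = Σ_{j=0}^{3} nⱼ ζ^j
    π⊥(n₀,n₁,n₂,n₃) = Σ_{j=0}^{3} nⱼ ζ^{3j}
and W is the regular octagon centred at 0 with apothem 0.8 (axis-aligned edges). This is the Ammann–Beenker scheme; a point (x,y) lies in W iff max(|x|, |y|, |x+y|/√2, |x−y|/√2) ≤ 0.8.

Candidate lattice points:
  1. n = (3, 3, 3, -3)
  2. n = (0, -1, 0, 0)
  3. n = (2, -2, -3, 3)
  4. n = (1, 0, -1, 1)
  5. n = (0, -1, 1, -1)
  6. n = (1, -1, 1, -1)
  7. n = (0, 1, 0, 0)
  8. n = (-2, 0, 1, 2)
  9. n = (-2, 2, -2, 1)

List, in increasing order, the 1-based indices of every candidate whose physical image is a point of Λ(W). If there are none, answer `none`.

8

With ζ = e^{iπ/4} the internal vectors are ζ^0,ζ^3,ζ^6,ζ^9.
candidate 1: n = (3, 3, 3, -3) → π⊥ ≈ (-1.24264, -3.00000); max(|x|,|y|,|x±y|/√2) = 3.00000 > 0.8 ⇒ ∉ W
candidate 2: n = (0, -1, 0, 0) → π⊥ ≈ (+0.70711, -0.70711); max(|x|,|y|,|x±y|/√2) = 1.00000 > 0.8 ⇒ ∉ W
candidate 3: n = (2, -2, -3, 3) → π⊥ ≈ (+5.53553, +3.70711); max(|x|,|y|,|x±y|/√2) = 6.53553 > 0.8 ⇒ ∉ W
candidate 4: n = (1, 0, -1, 1) → π⊥ ≈ (+1.70711, +1.70711); max(|x|,|y|,|x±y|/√2) = 2.41421 > 0.8 ⇒ ∉ W
candidate 5: n = (0, -1, 1, -1) → π⊥ ≈ (+0.00000, -2.41421); max(|x|,|y|,|x±y|/√2) = 2.41421 > 0.8 ⇒ ∉ W
candidate 6: n = (1, -1, 1, -1) → π⊥ ≈ (+1.00000, -2.41421); max(|x|,|y|,|x±y|/√2) = 2.41421 > 0.8 ⇒ ∉ W
candidate 7: n = (0, 1, 0, 0) → π⊥ ≈ (-0.70711, +0.70711); max(|x|,|y|,|x±y|/√2) = 1.00000 > 0.8 ⇒ ∉ W
candidate 8: n = (-2, 0, 1, 2) → π⊥ ≈ (-0.58579, +0.41421); max(|x|,|y|,|x±y|/√2) = 0.70711 ≤ 0.8 ⇒ ∈ W
candidate 9: n = (-2, 2, -2, 1) → π⊥ ≈ (-2.70711, +4.12132); max(|x|,|y|,|x±y|/√2) = 4.82843 > 0.8 ⇒ ∉ W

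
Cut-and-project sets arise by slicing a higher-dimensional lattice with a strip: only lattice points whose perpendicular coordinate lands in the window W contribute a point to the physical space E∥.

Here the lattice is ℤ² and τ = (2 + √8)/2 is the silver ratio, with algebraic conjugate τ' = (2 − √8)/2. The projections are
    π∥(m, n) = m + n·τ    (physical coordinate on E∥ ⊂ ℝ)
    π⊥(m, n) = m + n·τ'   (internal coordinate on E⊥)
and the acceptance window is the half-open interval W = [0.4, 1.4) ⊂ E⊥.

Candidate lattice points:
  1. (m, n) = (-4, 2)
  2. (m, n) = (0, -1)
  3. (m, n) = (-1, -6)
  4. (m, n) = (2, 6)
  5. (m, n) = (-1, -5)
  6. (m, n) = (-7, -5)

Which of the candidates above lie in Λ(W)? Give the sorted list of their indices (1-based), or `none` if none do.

2, 5

τ' = (2−√8)/2 ≈ -0.414214.
candidate 1: (m,n)=(-4,2) → π∥ = -4+2·τ ≈ 0.828427, π⊥ = -4+2·τ' ≈ -4.828427 ∉ [0.4, 1.4) ⇒ out
candidate 2: (m,n)=(0,-1) → π∥ = 0-1·τ ≈ -2.414214, π⊥ = 0-1·τ' ≈ 0.414214 ∈ [0.4, 1.4) ⇒ IN Λ
candidate 3: (m,n)=(-1,-6) → π∥ = -1-6·τ ≈ -15.485281, π⊥ = -1-6·τ' ≈ 1.485281 ∉ [0.4, 1.4) ⇒ out
candidate 4: (m,n)=(2,6) → π∥ = 2+6·τ ≈ 16.485281, π⊥ = 2+6·τ' ≈ -0.485281 ∉ [0.4, 1.4) ⇒ out
candidate 5: (m,n)=(-1,-5) → π∥ = -1-5·τ ≈ -13.071068, π⊥ = -1-5·τ' ≈ 1.071068 ∈ [0.4, 1.4) ⇒ IN Λ
candidate 6: (m,n)=(-7,-5) → π∥ = -7-5·τ ≈ -19.071068, π⊥ = -7-5·τ' ≈ -4.928932 ∉ [0.4, 1.4) ⇒ out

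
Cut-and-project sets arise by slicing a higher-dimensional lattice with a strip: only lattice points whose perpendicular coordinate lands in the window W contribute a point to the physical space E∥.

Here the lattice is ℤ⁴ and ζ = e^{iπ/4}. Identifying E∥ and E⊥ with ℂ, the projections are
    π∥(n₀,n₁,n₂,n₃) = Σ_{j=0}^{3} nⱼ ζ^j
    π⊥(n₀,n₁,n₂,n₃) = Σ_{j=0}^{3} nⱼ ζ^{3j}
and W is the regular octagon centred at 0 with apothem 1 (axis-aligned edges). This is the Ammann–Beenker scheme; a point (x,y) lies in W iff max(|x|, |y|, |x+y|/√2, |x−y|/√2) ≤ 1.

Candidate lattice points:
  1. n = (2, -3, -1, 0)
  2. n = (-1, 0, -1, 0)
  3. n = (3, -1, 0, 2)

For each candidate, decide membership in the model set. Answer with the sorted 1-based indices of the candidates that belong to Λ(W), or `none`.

none

Internal map: ζ^{3j} for j=0..3 gives (1,0), (−√2/2,√2/2), (0,−1), (√2/2,√2/2).
#1 (2, -3, -1, 0): internal (4.1213, -1.1213); octagon support 4.1213 vs apothem 1 → ∉ W
#2 (-1, 0, -1, 0): internal (-1.0000, 1.0000); octagon support 1.4142 vs apothem 1 → ∉ W
#3 (3, -1, 0, 2): internal (5.1213, 0.7071); octagon support 5.1213 vs apothem 1 → ∉ W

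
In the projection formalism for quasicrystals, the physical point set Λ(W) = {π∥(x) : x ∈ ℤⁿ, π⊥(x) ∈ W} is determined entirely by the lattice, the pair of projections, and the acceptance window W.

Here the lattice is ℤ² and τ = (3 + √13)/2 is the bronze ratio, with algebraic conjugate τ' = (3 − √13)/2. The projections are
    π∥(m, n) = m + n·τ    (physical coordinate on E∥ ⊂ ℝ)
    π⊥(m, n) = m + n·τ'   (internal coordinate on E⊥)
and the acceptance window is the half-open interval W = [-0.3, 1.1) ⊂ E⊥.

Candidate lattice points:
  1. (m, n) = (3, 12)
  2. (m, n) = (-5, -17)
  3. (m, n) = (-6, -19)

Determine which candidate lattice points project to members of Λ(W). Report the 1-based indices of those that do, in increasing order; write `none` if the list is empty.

Numerically τ ≈ 3.3028 and τ' = −1/τ ≈ -0.3028.
[1] lift (3,12): star map gives -0.6333; window check -0.3 ≤ -0.6333 < 1.1 is false → out
[2] lift (-5,-17): star map gives 0.1472; window check -0.3 ≤ 0.1472 < 1.1 is true → IN Λ
[3] lift (-6,-19): star map gives -0.2473; window check -0.3 ≤ -0.2473 < 1.1 is true → IN Λ

2, 3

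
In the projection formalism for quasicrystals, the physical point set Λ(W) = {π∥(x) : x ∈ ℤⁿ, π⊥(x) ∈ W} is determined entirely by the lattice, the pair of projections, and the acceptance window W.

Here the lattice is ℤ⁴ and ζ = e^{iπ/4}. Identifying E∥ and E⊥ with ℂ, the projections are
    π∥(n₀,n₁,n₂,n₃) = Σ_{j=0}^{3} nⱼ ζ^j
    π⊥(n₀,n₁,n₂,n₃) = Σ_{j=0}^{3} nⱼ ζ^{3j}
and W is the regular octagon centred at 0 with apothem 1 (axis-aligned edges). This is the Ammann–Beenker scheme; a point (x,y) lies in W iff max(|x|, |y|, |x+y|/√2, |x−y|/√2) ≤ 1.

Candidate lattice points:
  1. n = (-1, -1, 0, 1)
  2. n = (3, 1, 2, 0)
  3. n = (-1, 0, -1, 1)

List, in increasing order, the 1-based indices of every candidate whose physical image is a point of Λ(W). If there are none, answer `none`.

1

Internal map: ζ^{3j} for j=0..3 gives (1,0), (−√2/2,√2/2), (0,−1), (√2/2,√2/2).
#1 (-1, -1, 0, 1): internal (0.414214, 0.000000); octagon support 0.414214 vs apothem 1 → ∈ W
#2 (3, 1, 2, 0): internal (2.292893, -1.292893); octagon support 2.535534 vs apothem 1 → ∉ W
#3 (-1, 0, -1, 1): internal (-0.292893, 1.707107); octagon support 1.707107 vs apothem 1 → ∉ W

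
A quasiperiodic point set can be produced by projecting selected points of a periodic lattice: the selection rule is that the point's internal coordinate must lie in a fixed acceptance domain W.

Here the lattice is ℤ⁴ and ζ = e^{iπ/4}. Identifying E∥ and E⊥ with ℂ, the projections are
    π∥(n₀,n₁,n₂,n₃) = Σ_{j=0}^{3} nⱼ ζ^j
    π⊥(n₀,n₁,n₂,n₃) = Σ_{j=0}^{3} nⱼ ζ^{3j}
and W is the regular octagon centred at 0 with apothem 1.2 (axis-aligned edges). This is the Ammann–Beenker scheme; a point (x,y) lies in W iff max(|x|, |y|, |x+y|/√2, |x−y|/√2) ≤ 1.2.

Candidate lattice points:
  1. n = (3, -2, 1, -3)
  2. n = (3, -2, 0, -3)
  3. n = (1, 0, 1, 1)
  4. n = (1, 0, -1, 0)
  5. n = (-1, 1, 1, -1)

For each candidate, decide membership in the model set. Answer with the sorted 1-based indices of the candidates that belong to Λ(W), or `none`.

none

With ζ = e^{iπ/4} the internal vectors are ζ^0,ζ^3,ζ^6,ζ^9.
#1 (3, -2, 1, -3): internal (2.29289, -4.53553); octagon support 4.82843 vs apothem 1.2 → ∉ W
#2 (3, -2, 0, -3): internal (2.29289, -3.53553); octagon support 4.12132 vs apothem 1.2 → ∉ W
#3 (1, 0, 1, 1): internal (1.70711, -0.29289); octagon support 1.70711 vs apothem 1.2 → ∉ W
#4 (1, 0, -1, 0): internal (1.00000, 1.00000); octagon support 1.41421 vs apothem 1.2 → ∉ W
#5 (-1, 1, 1, -1): internal (-2.41421, -1.00000); octagon support 2.41421 vs apothem 1.2 → ∉ W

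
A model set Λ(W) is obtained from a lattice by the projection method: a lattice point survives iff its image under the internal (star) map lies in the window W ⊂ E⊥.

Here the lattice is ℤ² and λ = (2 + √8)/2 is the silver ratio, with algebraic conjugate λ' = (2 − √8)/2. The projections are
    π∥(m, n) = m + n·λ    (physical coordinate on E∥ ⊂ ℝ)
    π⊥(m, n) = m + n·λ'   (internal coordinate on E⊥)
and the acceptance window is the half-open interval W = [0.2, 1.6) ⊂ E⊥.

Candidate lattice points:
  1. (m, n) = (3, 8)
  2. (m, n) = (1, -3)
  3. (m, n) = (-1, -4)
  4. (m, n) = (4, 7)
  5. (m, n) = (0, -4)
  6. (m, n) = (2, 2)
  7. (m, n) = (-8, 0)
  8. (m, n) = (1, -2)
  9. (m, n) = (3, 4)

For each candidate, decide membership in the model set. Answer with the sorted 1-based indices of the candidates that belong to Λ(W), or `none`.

Numerically λ ≈ 2.4142 and λ' = −1/λ ≈ -0.4142.
candidate 1: (m,n)=(3,8) → π∥ = 3+8·λ ≈ 22.3137, π⊥ = 3+8·λ' ≈ -0.3137 ∉ [0.2, 1.6) ⇒ out
candidate 2: (m,n)=(1,-3) → π∥ = 1-3·λ ≈ -6.2426, π⊥ = 1-3·λ' ≈ 2.2426 ∉ [0.2, 1.6) ⇒ out
candidate 3: (m,n)=(-1,-4) → π∥ = -1-4·λ ≈ -10.6569, π⊥ = -1-4·λ' ≈ 0.6569 ∈ [0.2, 1.6) ⇒ IN Λ
candidate 4: (m,n)=(4,7) → π∥ = 4+7·λ ≈ 20.8995, π⊥ = 4+7·λ' ≈ 1.1005 ∈ [0.2, 1.6) ⇒ IN Λ
candidate 5: (m,n)=(0,-4) → π∥ = 0-4·λ ≈ -9.6569, π⊥ = 0-4·λ' ≈ 1.6569 ∉ [0.2, 1.6) ⇒ out
candidate 6: (m,n)=(2,2) → π∥ = 2+2·λ ≈ 6.8284, π⊥ = 2+2·λ' ≈ 1.1716 ∈ [0.2, 1.6) ⇒ IN Λ
candidate 7: (m,n)=(-8,0) → π∥ = -8+0·λ ≈ -8.0000, π⊥ = -8+0·λ' ≈ -8.0000 ∉ [0.2, 1.6) ⇒ out
candidate 8: (m,n)=(1,-2) → π∥ = 1-2·λ ≈ -3.8284, π⊥ = 1-2·λ' ≈ 1.8284 ∉ [0.2, 1.6) ⇒ out
candidate 9: (m,n)=(3,4) → π∥ = 3+4·λ ≈ 12.6569, π⊥ = 3+4·λ' ≈ 1.3431 ∈ [0.2, 1.6) ⇒ IN Λ

3, 4, 6, 9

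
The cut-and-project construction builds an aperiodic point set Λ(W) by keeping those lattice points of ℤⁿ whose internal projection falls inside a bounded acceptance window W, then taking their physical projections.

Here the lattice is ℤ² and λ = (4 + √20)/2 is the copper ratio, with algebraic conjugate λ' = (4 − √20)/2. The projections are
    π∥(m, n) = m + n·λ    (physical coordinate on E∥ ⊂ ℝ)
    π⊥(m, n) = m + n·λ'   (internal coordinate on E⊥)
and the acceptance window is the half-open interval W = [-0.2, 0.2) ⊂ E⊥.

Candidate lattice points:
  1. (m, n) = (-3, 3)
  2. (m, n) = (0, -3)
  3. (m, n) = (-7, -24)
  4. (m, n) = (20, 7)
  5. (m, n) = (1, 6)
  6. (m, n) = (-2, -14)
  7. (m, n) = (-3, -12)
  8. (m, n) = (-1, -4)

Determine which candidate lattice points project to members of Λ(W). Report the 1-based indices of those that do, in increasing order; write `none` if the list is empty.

λ' = (4−√20)/2 ≈ -0.236068.
#1 (-3,3): internal coord -3 + (3)·λ' = -3.708204; -3.708204 ∉ [-0.2, 0.2) → out
#2 (0,-3): internal coord 0 + (-3)·λ' = +0.708204; +0.708204 ∉ [-0.2, 0.2) → out
#3 (-7,-24): internal coord -7 + (-24)·λ' = -1.334369; -1.334369 ∉ [-0.2, 0.2) → out
#4 (20,7): internal coord 20 + (7)·λ' = +18.347524; +18.347524 ∉ [-0.2, 0.2) → out
#5 (1,6): internal coord 1 + (6)·λ' = -0.416408; -0.416408 ∉ [-0.2, 0.2) → out
#6 (-2,-14): internal coord -2 + (-14)·λ' = +1.304952; +1.304952 ∉ [-0.2, 0.2) → out
#7 (-3,-12): internal coord -3 + (-12)·λ' = -0.167184; -0.167184 ∈ [-0.2, 0.2) → IN Λ
#8 (-1,-4): internal coord -1 + (-4)·λ' = -0.055728; -0.055728 ∈ [-0.2, 0.2) → IN Λ

7, 8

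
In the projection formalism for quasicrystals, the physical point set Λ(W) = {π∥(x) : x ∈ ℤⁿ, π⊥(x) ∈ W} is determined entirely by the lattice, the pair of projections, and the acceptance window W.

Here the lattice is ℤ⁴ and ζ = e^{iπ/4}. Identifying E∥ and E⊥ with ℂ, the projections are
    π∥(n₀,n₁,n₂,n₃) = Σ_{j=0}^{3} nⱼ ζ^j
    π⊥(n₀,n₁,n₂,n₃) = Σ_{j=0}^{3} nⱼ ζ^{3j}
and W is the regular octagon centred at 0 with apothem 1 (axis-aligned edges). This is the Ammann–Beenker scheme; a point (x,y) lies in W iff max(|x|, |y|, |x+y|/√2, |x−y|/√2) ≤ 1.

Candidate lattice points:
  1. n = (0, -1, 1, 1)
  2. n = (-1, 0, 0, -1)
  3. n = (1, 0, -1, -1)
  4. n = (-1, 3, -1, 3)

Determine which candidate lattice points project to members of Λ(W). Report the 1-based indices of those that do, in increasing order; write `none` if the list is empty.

π⊥(n) = n₀ + n₁ζ³ + n₂ζ⁶ + n₃ζ⁹ where ζ = e^{iπ/4}.
#1 (0, -1, 1, 1): internal (1.4142, -1.0000); octagon support 1.7071 vs apothem 1 → ∉ W
#2 (-1, 0, 0, -1): internal (-1.7071, -0.7071); octagon support 1.7071 vs apothem 1 → ∉ W
#3 (1, 0, -1, -1): internal (0.2929, 0.2929); octagon support 0.4142 vs apothem 1 → ∈ W
#4 (-1, 3, -1, 3): internal (-1.0000, 5.2426); octagon support 5.2426 vs apothem 1 → ∉ W

3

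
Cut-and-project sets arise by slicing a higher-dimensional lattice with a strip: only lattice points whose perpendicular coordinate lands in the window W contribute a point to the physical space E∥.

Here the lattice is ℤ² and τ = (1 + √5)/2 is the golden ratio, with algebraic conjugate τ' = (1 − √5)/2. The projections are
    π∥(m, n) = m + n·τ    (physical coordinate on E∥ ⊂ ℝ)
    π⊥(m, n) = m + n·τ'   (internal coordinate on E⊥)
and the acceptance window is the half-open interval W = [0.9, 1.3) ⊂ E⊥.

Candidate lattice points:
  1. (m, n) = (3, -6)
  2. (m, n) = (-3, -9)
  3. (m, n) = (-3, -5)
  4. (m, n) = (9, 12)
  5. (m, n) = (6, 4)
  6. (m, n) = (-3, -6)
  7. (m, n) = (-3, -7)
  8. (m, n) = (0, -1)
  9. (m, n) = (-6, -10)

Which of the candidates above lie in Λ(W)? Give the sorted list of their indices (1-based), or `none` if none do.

τ' = (1−√5)/2 ≈ -0.6180.
#1 (3,-6): internal coord 3 + (-6)·τ' = +6.7082; +6.7082 ∉ [0.9, 1.3) → out
#2 (-3,-9): internal coord -3 + (-9)·τ' = +2.5623; +2.5623 ∉ [0.9, 1.3) → out
#3 (-3,-5): internal coord -3 + (-5)·τ' = +0.0902; +0.0902 ∉ [0.9, 1.3) → out
#4 (9,12): internal coord 9 + (12)·τ' = +1.5836; +1.5836 ∉ [0.9, 1.3) → out
#5 (6,4): internal coord 6 + (4)·τ' = +3.5279; +3.5279 ∉ [0.9, 1.3) → out
#6 (-3,-6): internal coord -3 + (-6)·τ' = +0.7082; +0.7082 ∉ [0.9, 1.3) → out
#7 (-3,-7): internal coord -3 + (-7)·τ' = +1.3262; +1.3262 ∉ [0.9, 1.3) → out
#8 (0,-1): internal coord 0 + (-1)·τ' = +0.6180; +0.6180 ∉ [0.9, 1.3) → out
#9 (-6,-10): internal coord -6 + (-10)·τ' = +0.1803; +0.1803 ∉ [0.9, 1.3) → out

none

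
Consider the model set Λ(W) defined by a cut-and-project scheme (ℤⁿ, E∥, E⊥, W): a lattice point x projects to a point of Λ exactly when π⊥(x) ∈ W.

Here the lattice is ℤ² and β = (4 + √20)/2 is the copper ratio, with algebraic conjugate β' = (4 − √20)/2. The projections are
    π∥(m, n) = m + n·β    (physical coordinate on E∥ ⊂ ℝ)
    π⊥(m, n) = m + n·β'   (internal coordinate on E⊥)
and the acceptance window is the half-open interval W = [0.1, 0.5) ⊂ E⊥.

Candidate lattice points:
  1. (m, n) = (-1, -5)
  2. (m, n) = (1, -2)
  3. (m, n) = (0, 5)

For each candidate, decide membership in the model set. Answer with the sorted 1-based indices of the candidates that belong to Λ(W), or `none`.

1

β' = (4−√20)/2 ≈ -0.236068.
[1] lift (-1,-5): star map gives 0.180340; window check 0.1 ≤ 0.180340 < 0.5 is true → IN Λ
[2] lift (1,-2): star map gives 1.472136; window check 0.1 ≤ 1.472136 < 0.5 is false → out
[3] lift (0,5): star map gives -1.180340; window check 0.1 ≤ -1.180340 < 0.5 is false → out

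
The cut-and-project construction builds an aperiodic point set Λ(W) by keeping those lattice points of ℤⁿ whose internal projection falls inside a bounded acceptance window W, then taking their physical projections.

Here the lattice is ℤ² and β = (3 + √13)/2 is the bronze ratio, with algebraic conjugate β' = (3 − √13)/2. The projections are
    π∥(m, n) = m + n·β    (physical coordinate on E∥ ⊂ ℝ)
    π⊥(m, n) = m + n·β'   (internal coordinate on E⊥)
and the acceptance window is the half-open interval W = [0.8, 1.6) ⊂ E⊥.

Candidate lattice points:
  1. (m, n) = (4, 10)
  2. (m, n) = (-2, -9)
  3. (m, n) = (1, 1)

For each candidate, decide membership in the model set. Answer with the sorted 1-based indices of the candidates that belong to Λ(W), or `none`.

1

Numerically β ≈ 3.302776 and β' = −1/β ≈ -0.302776.
#1 (4,10): internal coord 4 + (10)·β' = +0.972244; +0.972244 ∈ [0.8, 1.6) → IN Λ
#2 (-2,-9): internal coord -2 + (-9)·β' = +0.724981; +0.724981 ∉ [0.8, 1.6) → out
#3 (1,1): internal coord 1 + (1)·β' = +0.697224; +0.697224 ∉ [0.8, 1.6) → out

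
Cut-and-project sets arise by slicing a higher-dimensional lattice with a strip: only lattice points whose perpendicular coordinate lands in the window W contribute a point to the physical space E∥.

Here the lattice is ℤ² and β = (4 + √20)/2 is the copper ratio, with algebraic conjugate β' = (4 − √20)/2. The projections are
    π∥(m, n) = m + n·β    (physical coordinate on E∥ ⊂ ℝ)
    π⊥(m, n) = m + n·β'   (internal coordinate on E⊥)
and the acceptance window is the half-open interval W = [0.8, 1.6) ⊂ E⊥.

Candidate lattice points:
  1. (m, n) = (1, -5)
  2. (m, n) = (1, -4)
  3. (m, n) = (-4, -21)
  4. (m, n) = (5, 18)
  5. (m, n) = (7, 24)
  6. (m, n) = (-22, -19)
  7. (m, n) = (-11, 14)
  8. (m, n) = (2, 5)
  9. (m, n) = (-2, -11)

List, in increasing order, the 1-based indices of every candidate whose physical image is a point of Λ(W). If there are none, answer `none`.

3, 5, 8

Numerically β ≈ 4.23607 and β' = −1/β ≈ -0.23607.
candidate 1: (m,n)=(1,-5) → π∥ = 1-5·β ≈ -20.18034, π⊥ = 1-5·β' ≈ 2.18034 ∉ [0.8, 1.6) ⇒ out
candidate 2: (m,n)=(1,-4) → π∥ = 1-4·β ≈ -15.94427, π⊥ = 1-4·β' ≈ 1.94427 ∉ [0.8, 1.6) ⇒ out
candidate 3: (m,n)=(-4,-21) → π∥ = -4-21·β ≈ -92.95743, π⊥ = -4-21·β' ≈ 0.95743 ∈ [0.8, 1.6) ⇒ IN Λ
candidate 4: (m,n)=(5,18) → π∥ = 5+18·β ≈ 81.24922, π⊥ = 5+18·β' ≈ 0.75078 ∉ [0.8, 1.6) ⇒ out
candidate 5: (m,n)=(7,24) → π∥ = 7+24·β ≈ 108.66563, π⊥ = 7+24·β' ≈ 1.33437 ∈ [0.8, 1.6) ⇒ IN Λ
candidate 6: (m,n)=(-22,-19) → π∥ = -22-19·β ≈ -102.48529, π⊥ = -22-19·β' ≈ -17.51471 ∉ [0.8, 1.6) ⇒ out
candidate 7: (m,n)=(-11,14) → π∥ = -11+14·β ≈ 48.30495, π⊥ = -11+14·β' ≈ -14.30495 ∉ [0.8, 1.6) ⇒ out
candidate 8: (m,n)=(2,5) → π∥ = 2+5·β ≈ 23.18034, π⊥ = 2+5·β' ≈ 0.81966 ∈ [0.8, 1.6) ⇒ IN Λ
candidate 9: (m,n)=(-2,-11) → π∥ = -2-11·β ≈ -48.59675, π⊥ = -2-11·β' ≈ 0.59675 ∉ [0.8, 1.6) ⇒ out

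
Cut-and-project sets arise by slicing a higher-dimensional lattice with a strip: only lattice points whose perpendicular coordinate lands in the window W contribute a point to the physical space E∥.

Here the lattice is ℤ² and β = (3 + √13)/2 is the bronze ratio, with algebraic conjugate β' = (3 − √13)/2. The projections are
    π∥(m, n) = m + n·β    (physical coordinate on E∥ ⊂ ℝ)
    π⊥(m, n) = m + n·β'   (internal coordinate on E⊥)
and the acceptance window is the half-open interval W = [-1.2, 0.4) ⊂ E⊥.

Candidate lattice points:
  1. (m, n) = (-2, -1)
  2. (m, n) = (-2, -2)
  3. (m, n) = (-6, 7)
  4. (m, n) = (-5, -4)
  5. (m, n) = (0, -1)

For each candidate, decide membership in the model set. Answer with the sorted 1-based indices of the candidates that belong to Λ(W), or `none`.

Compute β' = (3−√13)/2 = -0.30278, so π⊥(m,n) = m -0.30278·n.
#1 (-2,-1): internal coord -2 + (-1)·β' = -1.69722; -1.69722 ∉ [-1.2, 0.4) → out
#2 (-2,-2): internal coord -2 + (-2)·β' = -1.39445; -1.39445 ∉ [-1.2, 0.4) → out
#3 (-6,7): internal coord -6 + (7)·β' = -8.11943; -8.11943 ∉ [-1.2, 0.4) → out
#4 (-5,-4): internal coord -5 + (-4)·β' = -3.78890; -3.78890 ∉ [-1.2, 0.4) → out
#5 (0,-1): internal coord 0 + (-1)·β' = +0.30278; +0.30278 ∈ [-1.2, 0.4) → IN Λ

5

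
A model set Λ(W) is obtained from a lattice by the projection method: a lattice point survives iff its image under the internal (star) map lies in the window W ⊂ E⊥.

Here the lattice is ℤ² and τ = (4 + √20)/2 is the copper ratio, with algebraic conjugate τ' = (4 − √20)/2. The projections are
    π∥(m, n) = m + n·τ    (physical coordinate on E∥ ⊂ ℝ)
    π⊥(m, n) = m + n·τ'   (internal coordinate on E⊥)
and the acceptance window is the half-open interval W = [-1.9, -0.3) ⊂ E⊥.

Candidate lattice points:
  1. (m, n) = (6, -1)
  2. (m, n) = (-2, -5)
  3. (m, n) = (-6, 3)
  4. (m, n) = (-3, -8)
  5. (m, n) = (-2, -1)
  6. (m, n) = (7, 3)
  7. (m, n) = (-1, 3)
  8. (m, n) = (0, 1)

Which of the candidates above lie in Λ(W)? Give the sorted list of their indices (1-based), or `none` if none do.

2, 4, 5, 7

Numerically τ ≈ 4.236068 and τ' = −1/τ ≈ -0.236068.
[1] lift (6,-1): star map gives 6.236068; window check -1.9 ≤ 6.236068 < -0.3 is false → out
[2] lift (-2,-5): star map gives -0.819660; window check -1.9 ≤ -0.819660 < -0.3 is true → IN Λ
[3] lift (-6,3): star map gives -6.708204; window check -1.9 ≤ -6.708204 < -0.3 is false → out
[4] lift (-3,-8): star map gives -1.111456; window check -1.9 ≤ -1.111456 < -0.3 is true → IN Λ
[5] lift (-2,-1): star map gives -1.763932; window check -1.9 ≤ -1.763932 < -0.3 is true → IN Λ
[6] lift (7,3): star map gives 6.291796; window check -1.9 ≤ 6.291796 < -0.3 is false → out
[7] lift (-1,3): star map gives -1.708204; window check -1.9 ≤ -1.708204 < -0.3 is true → IN Λ
[8] lift (0,1): star map gives -0.236068; window check -1.9 ≤ -0.236068 < -0.3 is false → out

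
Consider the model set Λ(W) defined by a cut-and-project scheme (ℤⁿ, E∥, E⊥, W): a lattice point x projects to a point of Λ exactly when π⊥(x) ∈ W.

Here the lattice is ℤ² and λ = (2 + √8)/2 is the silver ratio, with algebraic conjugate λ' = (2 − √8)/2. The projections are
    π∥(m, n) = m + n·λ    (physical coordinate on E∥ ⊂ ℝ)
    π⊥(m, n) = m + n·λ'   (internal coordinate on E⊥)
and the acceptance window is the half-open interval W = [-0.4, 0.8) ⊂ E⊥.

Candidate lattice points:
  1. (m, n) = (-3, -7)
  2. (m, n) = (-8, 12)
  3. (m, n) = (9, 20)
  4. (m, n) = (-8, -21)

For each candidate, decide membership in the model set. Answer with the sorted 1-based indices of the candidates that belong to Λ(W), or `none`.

Numerically λ ≈ 2.414214 and λ' = −1/λ ≈ -0.414214.
candidate 1: (m,n)=(-3,-7) → π∥ = -3-7·λ ≈ -19.899495, π⊥ = -3-7·λ' ≈ -0.100505 ∈ [-0.4, 0.8) ⇒ IN Λ
candidate 2: (m,n)=(-8,12) → π∥ = -8+12·λ ≈ 20.970563, π⊥ = -8+12·λ' ≈ -12.970563 ∉ [-0.4, 0.8) ⇒ out
candidate 3: (m,n)=(9,20) → π∥ = 9+20·λ ≈ 57.284271, π⊥ = 9+20·λ' ≈ 0.715729 ∈ [-0.4, 0.8) ⇒ IN Λ
candidate 4: (m,n)=(-8,-21) → π∥ = -8-21·λ ≈ -58.698485, π⊥ = -8-21·λ' ≈ 0.698485 ∈ [-0.4, 0.8) ⇒ IN Λ

1, 3, 4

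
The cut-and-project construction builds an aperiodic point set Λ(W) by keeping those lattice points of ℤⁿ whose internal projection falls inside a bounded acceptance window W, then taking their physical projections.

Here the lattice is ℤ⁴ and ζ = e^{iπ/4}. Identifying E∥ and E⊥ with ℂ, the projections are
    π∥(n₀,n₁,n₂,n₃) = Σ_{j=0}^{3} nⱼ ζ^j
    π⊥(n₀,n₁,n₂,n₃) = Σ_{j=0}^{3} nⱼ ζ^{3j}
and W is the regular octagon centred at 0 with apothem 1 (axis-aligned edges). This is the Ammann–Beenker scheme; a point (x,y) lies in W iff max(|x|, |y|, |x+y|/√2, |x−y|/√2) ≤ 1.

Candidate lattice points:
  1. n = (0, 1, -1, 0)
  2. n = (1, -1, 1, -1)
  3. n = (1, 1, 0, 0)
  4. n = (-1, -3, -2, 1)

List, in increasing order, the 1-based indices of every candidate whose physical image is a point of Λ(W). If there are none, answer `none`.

3

π⊥(n) = n₀ + n₁ζ³ + n₂ζ⁶ + n₃ζ⁹ where ζ = e^{iπ/4}.
candidate 1: n = (0, 1, -1, 0) → π⊥ ≈ (-0.7071, +1.7071); max(|x|,|y|,|x±y|/√2) = 1.7071 > 1 ⇒ ∉ W
candidate 2: n = (1, -1, 1, -1) → π⊥ ≈ (+1.0000, -2.4142); max(|x|,|y|,|x±y|/√2) = 2.4142 > 1 ⇒ ∉ W
candidate 3: n = (1, 1, 0, 0) → π⊥ ≈ (+0.2929, +0.7071); max(|x|,|y|,|x±y|/√2) = 0.7071 ≤ 1 ⇒ ∈ W
candidate 4: n = (-1, -3, -2, 1) → π⊥ ≈ (+1.8284, +0.5858); max(|x|,|y|,|x±y|/√2) = 1.8284 > 1 ⇒ ∉ W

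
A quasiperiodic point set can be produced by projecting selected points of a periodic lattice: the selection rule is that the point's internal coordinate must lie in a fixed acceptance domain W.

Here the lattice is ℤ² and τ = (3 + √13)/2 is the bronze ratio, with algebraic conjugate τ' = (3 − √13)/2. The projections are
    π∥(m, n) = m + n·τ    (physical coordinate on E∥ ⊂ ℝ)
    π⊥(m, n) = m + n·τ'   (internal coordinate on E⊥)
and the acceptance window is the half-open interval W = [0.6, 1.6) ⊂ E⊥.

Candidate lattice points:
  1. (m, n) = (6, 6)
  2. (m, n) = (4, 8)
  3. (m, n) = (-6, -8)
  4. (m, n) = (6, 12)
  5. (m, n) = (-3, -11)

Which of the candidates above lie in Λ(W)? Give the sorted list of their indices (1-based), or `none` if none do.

Numerically τ ≈ 3.30278 and τ' = −1/τ ≈ -0.30278.
#1 (6,6): internal coord 6 + (6)·τ' = +4.18335; +4.18335 ∉ [0.6, 1.6) → out
#2 (4,8): internal coord 4 + (8)·τ' = +1.57779; +1.57779 ∈ [0.6, 1.6) → IN Λ
#3 (-6,-8): internal coord -6 + (-8)·τ' = -3.57779; -3.57779 ∉ [0.6, 1.6) → out
#4 (6,12): internal coord 6 + (12)·τ' = +2.36669; +2.36669 ∉ [0.6, 1.6) → out
#5 (-3,-11): internal coord -3 + (-11)·τ' = +0.33053; +0.33053 ∉ [0.6, 1.6) → out

2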